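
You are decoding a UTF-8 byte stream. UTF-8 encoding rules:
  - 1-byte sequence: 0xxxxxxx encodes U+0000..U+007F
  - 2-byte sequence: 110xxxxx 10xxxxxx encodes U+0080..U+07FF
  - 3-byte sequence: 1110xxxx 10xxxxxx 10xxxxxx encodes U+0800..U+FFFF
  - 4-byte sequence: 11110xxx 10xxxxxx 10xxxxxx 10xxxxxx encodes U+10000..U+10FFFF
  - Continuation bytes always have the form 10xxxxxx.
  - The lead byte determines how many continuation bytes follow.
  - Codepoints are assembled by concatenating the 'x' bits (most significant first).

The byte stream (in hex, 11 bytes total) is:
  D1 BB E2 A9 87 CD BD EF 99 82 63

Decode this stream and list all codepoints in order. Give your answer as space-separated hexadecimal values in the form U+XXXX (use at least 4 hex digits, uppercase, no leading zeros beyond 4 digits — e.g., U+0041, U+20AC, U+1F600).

Byte[0]=D1: 2-byte lead, need 1 cont bytes. acc=0x11
Byte[1]=BB: continuation. acc=(acc<<6)|0x3B=0x47B
Completed: cp=U+047B (starts at byte 0)
Byte[2]=E2: 3-byte lead, need 2 cont bytes. acc=0x2
Byte[3]=A9: continuation. acc=(acc<<6)|0x29=0xA9
Byte[4]=87: continuation. acc=(acc<<6)|0x07=0x2A47
Completed: cp=U+2A47 (starts at byte 2)
Byte[5]=CD: 2-byte lead, need 1 cont bytes. acc=0xD
Byte[6]=BD: continuation. acc=(acc<<6)|0x3D=0x37D
Completed: cp=U+037D (starts at byte 5)
Byte[7]=EF: 3-byte lead, need 2 cont bytes. acc=0xF
Byte[8]=99: continuation. acc=(acc<<6)|0x19=0x3D9
Byte[9]=82: continuation. acc=(acc<<6)|0x02=0xF642
Completed: cp=U+F642 (starts at byte 7)
Byte[10]=63: 1-byte ASCII. cp=U+0063

Answer: U+047B U+2A47 U+037D U+F642 U+0063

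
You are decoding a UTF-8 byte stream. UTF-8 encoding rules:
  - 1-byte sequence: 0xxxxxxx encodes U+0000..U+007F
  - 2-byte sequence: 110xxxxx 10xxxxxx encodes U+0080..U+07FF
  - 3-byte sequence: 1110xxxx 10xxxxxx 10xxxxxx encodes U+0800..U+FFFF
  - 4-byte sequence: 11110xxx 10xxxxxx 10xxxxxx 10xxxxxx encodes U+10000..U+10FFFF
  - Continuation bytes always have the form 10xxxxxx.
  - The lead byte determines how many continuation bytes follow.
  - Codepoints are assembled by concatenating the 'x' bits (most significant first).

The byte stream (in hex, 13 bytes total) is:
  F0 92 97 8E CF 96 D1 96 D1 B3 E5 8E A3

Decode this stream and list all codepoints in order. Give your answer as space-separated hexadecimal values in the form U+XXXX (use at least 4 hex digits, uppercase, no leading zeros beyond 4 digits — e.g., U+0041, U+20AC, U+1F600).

Byte[0]=F0: 4-byte lead, need 3 cont bytes. acc=0x0
Byte[1]=92: continuation. acc=(acc<<6)|0x12=0x12
Byte[2]=97: continuation. acc=(acc<<6)|0x17=0x497
Byte[3]=8E: continuation. acc=(acc<<6)|0x0E=0x125CE
Completed: cp=U+125CE (starts at byte 0)
Byte[4]=CF: 2-byte lead, need 1 cont bytes. acc=0xF
Byte[5]=96: continuation. acc=(acc<<6)|0x16=0x3D6
Completed: cp=U+03D6 (starts at byte 4)
Byte[6]=D1: 2-byte lead, need 1 cont bytes. acc=0x11
Byte[7]=96: continuation. acc=(acc<<6)|0x16=0x456
Completed: cp=U+0456 (starts at byte 6)
Byte[8]=D1: 2-byte lead, need 1 cont bytes. acc=0x11
Byte[9]=B3: continuation. acc=(acc<<6)|0x33=0x473
Completed: cp=U+0473 (starts at byte 8)
Byte[10]=E5: 3-byte lead, need 2 cont bytes. acc=0x5
Byte[11]=8E: continuation. acc=(acc<<6)|0x0E=0x14E
Byte[12]=A3: continuation. acc=(acc<<6)|0x23=0x53A3
Completed: cp=U+53A3 (starts at byte 10)

Answer: U+125CE U+03D6 U+0456 U+0473 U+53A3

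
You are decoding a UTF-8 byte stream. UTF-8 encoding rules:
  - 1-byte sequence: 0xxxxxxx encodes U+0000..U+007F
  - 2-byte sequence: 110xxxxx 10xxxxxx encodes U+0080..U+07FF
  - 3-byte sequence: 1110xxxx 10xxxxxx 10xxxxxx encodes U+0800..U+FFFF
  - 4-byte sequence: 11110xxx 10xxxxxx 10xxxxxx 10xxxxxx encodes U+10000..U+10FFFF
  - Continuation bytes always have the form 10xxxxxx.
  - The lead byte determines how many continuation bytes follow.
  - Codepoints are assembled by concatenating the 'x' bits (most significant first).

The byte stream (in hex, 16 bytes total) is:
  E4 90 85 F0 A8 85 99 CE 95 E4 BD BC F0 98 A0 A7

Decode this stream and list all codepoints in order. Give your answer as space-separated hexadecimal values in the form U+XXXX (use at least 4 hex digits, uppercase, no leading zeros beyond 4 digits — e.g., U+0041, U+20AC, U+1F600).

Answer: U+4405 U+28159 U+0395 U+4F7C U+18827

Derivation:
Byte[0]=E4: 3-byte lead, need 2 cont bytes. acc=0x4
Byte[1]=90: continuation. acc=(acc<<6)|0x10=0x110
Byte[2]=85: continuation. acc=(acc<<6)|0x05=0x4405
Completed: cp=U+4405 (starts at byte 0)
Byte[3]=F0: 4-byte lead, need 3 cont bytes. acc=0x0
Byte[4]=A8: continuation. acc=(acc<<6)|0x28=0x28
Byte[5]=85: continuation. acc=(acc<<6)|0x05=0xA05
Byte[6]=99: continuation. acc=(acc<<6)|0x19=0x28159
Completed: cp=U+28159 (starts at byte 3)
Byte[7]=CE: 2-byte lead, need 1 cont bytes. acc=0xE
Byte[8]=95: continuation. acc=(acc<<6)|0x15=0x395
Completed: cp=U+0395 (starts at byte 7)
Byte[9]=E4: 3-byte lead, need 2 cont bytes. acc=0x4
Byte[10]=BD: continuation. acc=(acc<<6)|0x3D=0x13D
Byte[11]=BC: continuation. acc=(acc<<6)|0x3C=0x4F7C
Completed: cp=U+4F7C (starts at byte 9)
Byte[12]=F0: 4-byte lead, need 3 cont bytes. acc=0x0
Byte[13]=98: continuation. acc=(acc<<6)|0x18=0x18
Byte[14]=A0: continuation. acc=(acc<<6)|0x20=0x620
Byte[15]=A7: continuation. acc=(acc<<6)|0x27=0x18827
Completed: cp=U+18827 (starts at byte 12)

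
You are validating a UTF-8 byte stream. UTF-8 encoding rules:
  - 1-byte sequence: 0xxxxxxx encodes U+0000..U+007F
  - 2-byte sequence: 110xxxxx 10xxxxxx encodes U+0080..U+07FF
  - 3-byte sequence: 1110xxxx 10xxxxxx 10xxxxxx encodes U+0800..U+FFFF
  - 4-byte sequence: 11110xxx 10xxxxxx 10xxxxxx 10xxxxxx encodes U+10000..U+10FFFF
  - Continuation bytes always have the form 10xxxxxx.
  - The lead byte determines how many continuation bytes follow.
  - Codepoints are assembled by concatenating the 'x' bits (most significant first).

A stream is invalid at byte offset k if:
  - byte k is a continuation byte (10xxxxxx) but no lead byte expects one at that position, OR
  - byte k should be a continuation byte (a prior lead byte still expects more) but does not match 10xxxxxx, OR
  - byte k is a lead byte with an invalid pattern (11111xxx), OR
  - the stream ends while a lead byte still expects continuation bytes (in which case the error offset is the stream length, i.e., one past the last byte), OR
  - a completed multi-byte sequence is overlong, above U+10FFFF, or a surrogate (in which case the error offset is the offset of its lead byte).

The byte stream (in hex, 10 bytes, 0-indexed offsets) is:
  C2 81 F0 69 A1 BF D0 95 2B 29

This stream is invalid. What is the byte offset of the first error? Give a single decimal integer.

Answer: 3

Derivation:
Byte[0]=C2: 2-byte lead, need 1 cont bytes. acc=0x2
Byte[1]=81: continuation. acc=(acc<<6)|0x01=0x81
Completed: cp=U+0081 (starts at byte 0)
Byte[2]=F0: 4-byte lead, need 3 cont bytes. acc=0x0
Byte[3]=69: expected 10xxxxxx continuation. INVALID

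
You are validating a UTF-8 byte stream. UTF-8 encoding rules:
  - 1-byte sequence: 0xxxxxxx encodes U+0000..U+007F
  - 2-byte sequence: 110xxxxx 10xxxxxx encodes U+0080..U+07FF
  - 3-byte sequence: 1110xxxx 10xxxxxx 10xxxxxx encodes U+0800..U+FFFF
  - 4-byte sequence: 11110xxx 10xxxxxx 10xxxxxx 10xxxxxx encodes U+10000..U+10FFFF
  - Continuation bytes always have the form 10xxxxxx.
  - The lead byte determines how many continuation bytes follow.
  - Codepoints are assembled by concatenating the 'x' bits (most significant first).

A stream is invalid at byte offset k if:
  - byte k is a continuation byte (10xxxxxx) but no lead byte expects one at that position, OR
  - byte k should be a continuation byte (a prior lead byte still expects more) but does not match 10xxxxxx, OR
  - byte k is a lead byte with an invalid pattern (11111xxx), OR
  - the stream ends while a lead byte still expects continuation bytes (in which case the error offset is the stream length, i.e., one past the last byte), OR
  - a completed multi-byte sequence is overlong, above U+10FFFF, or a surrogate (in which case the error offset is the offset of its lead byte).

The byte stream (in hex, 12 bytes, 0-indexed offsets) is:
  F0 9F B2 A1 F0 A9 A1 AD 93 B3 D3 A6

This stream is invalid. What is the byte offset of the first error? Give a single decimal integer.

Answer: 8

Derivation:
Byte[0]=F0: 4-byte lead, need 3 cont bytes. acc=0x0
Byte[1]=9F: continuation. acc=(acc<<6)|0x1F=0x1F
Byte[2]=B2: continuation. acc=(acc<<6)|0x32=0x7F2
Byte[3]=A1: continuation. acc=(acc<<6)|0x21=0x1FCA1
Completed: cp=U+1FCA1 (starts at byte 0)
Byte[4]=F0: 4-byte lead, need 3 cont bytes. acc=0x0
Byte[5]=A9: continuation. acc=(acc<<6)|0x29=0x29
Byte[6]=A1: continuation. acc=(acc<<6)|0x21=0xA61
Byte[7]=AD: continuation. acc=(acc<<6)|0x2D=0x2986D
Completed: cp=U+2986D (starts at byte 4)
Byte[8]=93: INVALID lead byte (not 0xxx/110x/1110/11110)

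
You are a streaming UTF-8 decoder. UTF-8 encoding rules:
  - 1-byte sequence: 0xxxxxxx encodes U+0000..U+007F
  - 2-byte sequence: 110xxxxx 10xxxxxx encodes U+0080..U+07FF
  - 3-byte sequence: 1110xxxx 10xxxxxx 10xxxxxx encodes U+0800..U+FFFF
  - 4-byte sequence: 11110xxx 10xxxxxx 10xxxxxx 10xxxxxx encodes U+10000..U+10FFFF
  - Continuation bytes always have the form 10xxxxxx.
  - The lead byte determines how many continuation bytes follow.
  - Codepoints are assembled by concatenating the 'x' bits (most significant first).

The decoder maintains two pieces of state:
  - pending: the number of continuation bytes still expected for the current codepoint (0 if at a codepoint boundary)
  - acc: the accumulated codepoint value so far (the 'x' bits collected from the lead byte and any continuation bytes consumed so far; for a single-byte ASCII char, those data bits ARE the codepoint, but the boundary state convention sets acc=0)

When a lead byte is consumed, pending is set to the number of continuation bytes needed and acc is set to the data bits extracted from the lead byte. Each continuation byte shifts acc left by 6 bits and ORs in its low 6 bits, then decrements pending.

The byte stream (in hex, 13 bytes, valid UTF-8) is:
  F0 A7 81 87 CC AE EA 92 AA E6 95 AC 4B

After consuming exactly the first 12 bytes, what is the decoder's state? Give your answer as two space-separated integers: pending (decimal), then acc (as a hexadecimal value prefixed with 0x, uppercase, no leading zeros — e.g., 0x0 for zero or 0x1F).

Answer: 0 0x656C

Derivation:
Byte[0]=F0: 4-byte lead. pending=3, acc=0x0
Byte[1]=A7: continuation. acc=(acc<<6)|0x27=0x27, pending=2
Byte[2]=81: continuation. acc=(acc<<6)|0x01=0x9C1, pending=1
Byte[3]=87: continuation. acc=(acc<<6)|0x07=0x27047, pending=0
Byte[4]=CC: 2-byte lead. pending=1, acc=0xC
Byte[5]=AE: continuation. acc=(acc<<6)|0x2E=0x32E, pending=0
Byte[6]=EA: 3-byte lead. pending=2, acc=0xA
Byte[7]=92: continuation. acc=(acc<<6)|0x12=0x292, pending=1
Byte[8]=AA: continuation. acc=(acc<<6)|0x2A=0xA4AA, pending=0
Byte[9]=E6: 3-byte lead. pending=2, acc=0x6
Byte[10]=95: continuation. acc=(acc<<6)|0x15=0x195, pending=1
Byte[11]=AC: continuation. acc=(acc<<6)|0x2C=0x656C, pending=0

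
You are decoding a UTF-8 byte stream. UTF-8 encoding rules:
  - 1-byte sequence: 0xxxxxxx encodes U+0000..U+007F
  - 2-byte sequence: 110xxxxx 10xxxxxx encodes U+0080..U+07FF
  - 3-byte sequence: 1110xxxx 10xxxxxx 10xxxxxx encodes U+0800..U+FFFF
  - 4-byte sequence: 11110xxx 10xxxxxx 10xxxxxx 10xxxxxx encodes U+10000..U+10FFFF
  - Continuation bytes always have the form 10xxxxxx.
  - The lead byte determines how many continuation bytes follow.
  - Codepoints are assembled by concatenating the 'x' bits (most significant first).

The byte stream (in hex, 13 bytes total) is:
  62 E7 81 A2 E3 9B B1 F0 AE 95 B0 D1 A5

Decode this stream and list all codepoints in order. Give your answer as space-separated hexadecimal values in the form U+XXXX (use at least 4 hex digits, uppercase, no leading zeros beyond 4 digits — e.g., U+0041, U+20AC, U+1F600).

Byte[0]=62: 1-byte ASCII. cp=U+0062
Byte[1]=E7: 3-byte lead, need 2 cont bytes. acc=0x7
Byte[2]=81: continuation. acc=(acc<<6)|0x01=0x1C1
Byte[3]=A2: continuation. acc=(acc<<6)|0x22=0x7062
Completed: cp=U+7062 (starts at byte 1)
Byte[4]=E3: 3-byte lead, need 2 cont bytes. acc=0x3
Byte[5]=9B: continuation. acc=(acc<<6)|0x1B=0xDB
Byte[6]=B1: continuation. acc=(acc<<6)|0x31=0x36F1
Completed: cp=U+36F1 (starts at byte 4)
Byte[7]=F0: 4-byte lead, need 3 cont bytes. acc=0x0
Byte[8]=AE: continuation. acc=(acc<<6)|0x2E=0x2E
Byte[9]=95: continuation. acc=(acc<<6)|0x15=0xB95
Byte[10]=B0: continuation. acc=(acc<<6)|0x30=0x2E570
Completed: cp=U+2E570 (starts at byte 7)
Byte[11]=D1: 2-byte lead, need 1 cont bytes. acc=0x11
Byte[12]=A5: continuation. acc=(acc<<6)|0x25=0x465
Completed: cp=U+0465 (starts at byte 11)

Answer: U+0062 U+7062 U+36F1 U+2E570 U+0465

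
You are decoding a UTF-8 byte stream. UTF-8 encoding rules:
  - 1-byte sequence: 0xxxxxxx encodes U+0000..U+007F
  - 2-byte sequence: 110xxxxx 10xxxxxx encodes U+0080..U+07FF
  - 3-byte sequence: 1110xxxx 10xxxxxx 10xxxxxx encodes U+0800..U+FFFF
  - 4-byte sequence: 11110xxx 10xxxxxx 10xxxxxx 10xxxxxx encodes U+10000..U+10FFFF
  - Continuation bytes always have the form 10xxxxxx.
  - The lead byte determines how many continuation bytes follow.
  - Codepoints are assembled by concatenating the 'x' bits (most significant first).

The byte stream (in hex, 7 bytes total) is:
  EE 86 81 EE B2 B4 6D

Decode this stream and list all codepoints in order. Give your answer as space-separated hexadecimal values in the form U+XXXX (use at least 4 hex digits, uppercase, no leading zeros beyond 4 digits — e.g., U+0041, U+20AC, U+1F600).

Byte[0]=EE: 3-byte lead, need 2 cont bytes. acc=0xE
Byte[1]=86: continuation. acc=(acc<<6)|0x06=0x386
Byte[2]=81: continuation. acc=(acc<<6)|0x01=0xE181
Completed: cp=U+E181 (starts at byte 0)
Byte[3]=EE: 3-byte lead, need 2 cont bytes. acc=0xE
Byte[4]=B2: continuation. acc=(acc<<6)|0x32=0x3B2
Byte[5]=B4: continuation. acc=(acc<<6)|0x34=0xECB4
Completed: cp=U+ECB4 (starts at byte 3)
Byte[6]=6D: 1-byte ASCII. cp=U+006D

Answer: U+E181 U+ECB4 U+006D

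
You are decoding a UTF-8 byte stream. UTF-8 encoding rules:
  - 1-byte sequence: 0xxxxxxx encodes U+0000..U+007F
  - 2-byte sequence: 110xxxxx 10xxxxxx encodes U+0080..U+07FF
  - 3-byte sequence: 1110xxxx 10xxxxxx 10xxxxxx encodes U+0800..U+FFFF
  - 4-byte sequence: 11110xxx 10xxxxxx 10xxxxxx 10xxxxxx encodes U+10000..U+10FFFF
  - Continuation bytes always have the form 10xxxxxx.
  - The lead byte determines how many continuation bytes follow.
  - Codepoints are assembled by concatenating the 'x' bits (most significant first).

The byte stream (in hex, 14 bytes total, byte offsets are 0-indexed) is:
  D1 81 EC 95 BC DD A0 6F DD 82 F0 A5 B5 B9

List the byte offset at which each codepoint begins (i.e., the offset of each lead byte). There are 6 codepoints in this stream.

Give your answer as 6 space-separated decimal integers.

Answer: 0 2 5 7 8 10

Derivation:
Byte[0]=D1: 2-byte lead, need 1 cont bytes. acc=0x11
Byte[1]=81: continuation. acc=(acc<<6)|0x01=0x441
Completed: cp=U+0441 (starts at byte 0)
Byte[2]=EC: 3-byte lead, need 2 cont bytes. acc=0xC
Byte[3]=95: continuation. acc=(acc<<6)|0x15=0x315
Byte[4]=BC: continuation. acc=(acc<<6)|0x3C=0xC57C
Completed: cp=U+C57C (starts at byte 2)
Byte[5]=DD: 2-byte lead, need 1 cont bytes. acc=0x1D
Byte[6]=A0: continuation. acc=(acc<<6)|0x20=0x760
Completed: cp=U+0760 (starts at byte 5)
Byte[7]=6F: 1-byte ASCII. cp=U+006F
Byte[8]=DD: 2-byte lead, need 1 cont bytes. acc=0x1D
Byte[9]=82: continuation. acc=(acc<<6)|0x02=0x742
Completed: cp=U+0742 (starts at byte 8)
Byte[10]=F0: 4-byte lead, need 3 cont bytes. acc=0x0
Byte[11]=A5: continuation. acc=(acc<<6)|0x25=0x25
Byte[12]=B5: continuation. acc=(acc<<6)|0x35=0x975
Byte[13]=B9: continuation. acc=(acc<<6)|0x39=0x25D79
Completed: cp=U+25D79 (starts at byte 10)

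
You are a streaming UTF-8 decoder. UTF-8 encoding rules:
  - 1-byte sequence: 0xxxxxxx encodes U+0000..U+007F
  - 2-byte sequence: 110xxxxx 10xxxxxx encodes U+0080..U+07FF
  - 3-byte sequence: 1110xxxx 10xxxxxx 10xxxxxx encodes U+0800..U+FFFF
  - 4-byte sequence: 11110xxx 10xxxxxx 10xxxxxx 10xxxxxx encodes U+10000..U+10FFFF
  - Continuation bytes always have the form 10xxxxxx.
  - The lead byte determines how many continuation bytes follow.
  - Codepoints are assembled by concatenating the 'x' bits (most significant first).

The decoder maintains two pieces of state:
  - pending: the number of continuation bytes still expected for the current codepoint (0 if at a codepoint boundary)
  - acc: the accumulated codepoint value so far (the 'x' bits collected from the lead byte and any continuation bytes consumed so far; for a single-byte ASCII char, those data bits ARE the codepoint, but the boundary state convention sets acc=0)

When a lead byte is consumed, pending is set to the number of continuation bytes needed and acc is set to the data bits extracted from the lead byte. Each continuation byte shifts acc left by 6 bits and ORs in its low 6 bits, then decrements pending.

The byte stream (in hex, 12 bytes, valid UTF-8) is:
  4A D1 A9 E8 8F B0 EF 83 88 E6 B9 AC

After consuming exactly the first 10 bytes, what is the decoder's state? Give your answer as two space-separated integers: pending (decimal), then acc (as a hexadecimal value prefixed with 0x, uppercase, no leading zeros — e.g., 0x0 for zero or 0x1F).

Byte[0]=4A: 1-byte. pending=0, acc=0x0
Byte[1]=D1: 2-byte lead. pending=1, acc=0x11
Byte[2]=A9: continuation. acc=(acc<<6)|0x29=0x469, pending=0
Byte[3]=E8: 3-byte lead. pending=2, acc=0x8
Byte[4]=8F: continuation. acc=(acc<<6)|0x0F=0x20F, pending=1
Byte[5]=B0: continuation. acc=(acc<<6)|0x30=0x83F0, pending=0
Byte[6]=EF: 3-byte lead. pending=2, acc=0xF
Byte[7]=83: continuation. acc=(acc<<6)|0x03=0x3C3, pending=1
Byte[8]=88: continuation. acc=(acc<<6)|0x08=0xF0C8, pending=0
Byte[9]=E6: 3-byte lead. pending=2, acc=0x6

Answer: 2 0x6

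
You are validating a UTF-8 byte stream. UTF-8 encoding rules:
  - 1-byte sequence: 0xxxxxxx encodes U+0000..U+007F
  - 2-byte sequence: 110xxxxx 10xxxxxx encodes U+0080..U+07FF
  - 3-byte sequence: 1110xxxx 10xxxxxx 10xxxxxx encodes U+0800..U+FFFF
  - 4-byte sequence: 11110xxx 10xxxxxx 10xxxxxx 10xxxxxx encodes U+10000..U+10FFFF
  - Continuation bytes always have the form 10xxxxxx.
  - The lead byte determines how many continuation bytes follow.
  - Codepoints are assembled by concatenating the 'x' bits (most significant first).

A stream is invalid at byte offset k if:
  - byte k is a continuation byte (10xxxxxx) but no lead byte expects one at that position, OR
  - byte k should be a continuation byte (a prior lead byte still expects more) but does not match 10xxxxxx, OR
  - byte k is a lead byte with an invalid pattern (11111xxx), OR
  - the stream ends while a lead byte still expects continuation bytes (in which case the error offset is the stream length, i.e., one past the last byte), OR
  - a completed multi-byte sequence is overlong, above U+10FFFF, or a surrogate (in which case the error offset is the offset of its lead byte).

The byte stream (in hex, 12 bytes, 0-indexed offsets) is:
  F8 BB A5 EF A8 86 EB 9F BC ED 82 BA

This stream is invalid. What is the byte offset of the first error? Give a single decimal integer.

Byte[0]=F8: INVALID lead byte (not 0xxx/110x/1110/11110)

Answer: 0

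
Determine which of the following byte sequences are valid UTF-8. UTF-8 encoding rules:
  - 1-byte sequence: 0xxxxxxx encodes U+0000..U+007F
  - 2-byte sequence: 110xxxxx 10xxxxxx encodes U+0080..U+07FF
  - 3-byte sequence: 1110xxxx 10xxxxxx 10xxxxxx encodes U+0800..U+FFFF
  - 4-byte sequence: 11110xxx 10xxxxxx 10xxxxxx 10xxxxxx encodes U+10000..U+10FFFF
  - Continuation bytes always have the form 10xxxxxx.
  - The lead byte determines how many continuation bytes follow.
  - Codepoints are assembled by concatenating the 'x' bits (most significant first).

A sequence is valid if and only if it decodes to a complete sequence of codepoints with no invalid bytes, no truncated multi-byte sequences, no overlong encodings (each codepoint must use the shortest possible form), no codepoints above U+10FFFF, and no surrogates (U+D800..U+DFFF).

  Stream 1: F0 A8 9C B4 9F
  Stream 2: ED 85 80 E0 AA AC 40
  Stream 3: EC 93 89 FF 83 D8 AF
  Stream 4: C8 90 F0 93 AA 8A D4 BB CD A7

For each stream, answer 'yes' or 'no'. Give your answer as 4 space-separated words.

Answer: no yes no yes

Derivation:
Stream 1: error at byte offset 4. INVALID
Stream 2: decodes cleanly. VALID
Stream 3: error at byte offset 3. INVALID
Stream 4: decodes cleanly. VALID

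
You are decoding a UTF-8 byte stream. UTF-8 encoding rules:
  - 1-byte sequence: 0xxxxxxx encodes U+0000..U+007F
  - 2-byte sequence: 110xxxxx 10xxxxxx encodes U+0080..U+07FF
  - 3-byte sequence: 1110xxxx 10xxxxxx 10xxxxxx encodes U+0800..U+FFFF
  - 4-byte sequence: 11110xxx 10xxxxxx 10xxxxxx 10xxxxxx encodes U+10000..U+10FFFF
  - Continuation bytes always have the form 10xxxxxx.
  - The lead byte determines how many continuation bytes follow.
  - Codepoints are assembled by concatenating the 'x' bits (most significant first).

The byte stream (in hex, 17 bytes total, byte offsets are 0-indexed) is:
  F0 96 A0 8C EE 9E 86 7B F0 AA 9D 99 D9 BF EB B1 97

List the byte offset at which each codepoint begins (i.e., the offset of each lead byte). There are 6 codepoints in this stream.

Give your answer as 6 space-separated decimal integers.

Answer: 0 4 7 8 12 14

Derivation:
Byte[0]=F0: 4-byte lead, need 3 cont bytes. acc=0x0
Byte[1]=96: continuation. acc=(acc<<6)|0x16=0x16
Byte[2]=A0: continuation. acc=(acc<<6)|0x20=0x5A0
Byte[3]=8C: continuation. acc=(acc<<6)|0x0C=0x1680C
Completed: cp=U+1680C (starts at byte 0)
Byte[4]=EE: 3-byte lead, need 2 cont bytes. acc=0xE
Byte[5]=9E: continuation. acc=(acc<<6)|0x1E=0x39E
Byte[6]=86: continuation. acc=(acc<<6)|0x06=0xE786
Completed: cp=U+E786 (starts at byte 4)
Byte[7]=7B: 1-byte ASCII. cp=U+007B
Byte[8]=F0: 4-byte lead, need 3 cont bytes. acc=0x0
Byte[9]=AA: continuation. acc=(acc<<6)|0x2A=0x2A
Byte[10]=9D: continuation. acc=(acc<<6)|0x1D=0xA9D
Byte[11]=99: continuation. acc=(acc<<6)|0x19=0x2A759
Completed: cp=U+2A759 (starts at byte 8)
Byte[12]=D9: 2-byte lead, need 1 cont bytes. acc=0x19
Byte[13]=BF: continuation. acc=(acc<<6)|0x3F=0x67F
Completed: cp=U+067F (starts at byte 12)
Byte[14]=EB: 3-byte lead, need 2 cont bytes. acc=0xB
Byte[15]=B1: continuation. acc=(acc<<6)|0x31=0x2F1
Byte[16]=97: continuation. acc=(acc<<6)|0x17=0xBC57
Completed: cp=U+BC57 (starts at byte 14)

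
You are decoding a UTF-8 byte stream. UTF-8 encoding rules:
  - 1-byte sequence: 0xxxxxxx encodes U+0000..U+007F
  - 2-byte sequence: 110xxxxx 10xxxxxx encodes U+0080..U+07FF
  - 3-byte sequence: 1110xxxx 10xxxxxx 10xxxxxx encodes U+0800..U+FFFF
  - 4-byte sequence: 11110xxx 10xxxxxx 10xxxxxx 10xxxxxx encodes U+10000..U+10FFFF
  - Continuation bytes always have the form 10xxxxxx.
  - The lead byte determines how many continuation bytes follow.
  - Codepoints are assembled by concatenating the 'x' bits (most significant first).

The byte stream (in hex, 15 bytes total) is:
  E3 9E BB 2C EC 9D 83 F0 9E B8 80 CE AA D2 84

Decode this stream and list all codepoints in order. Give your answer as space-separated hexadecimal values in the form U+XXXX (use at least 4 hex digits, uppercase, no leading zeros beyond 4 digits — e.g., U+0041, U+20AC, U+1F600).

Byte[0]=E3: 3-byte lead, need 2 cont bytes. acc=0x3
Byte[1]=9E: continuation. acc=(acc<<6)|0x1E=0xDE
Byte[2]=BB: continuation. acc=(acc<<6)|0x3B=0x37BB
Completed: cp=U+37BB (starts at byte 0)
Byte[3]=2C: 1-byte ASCII. cp=U+002C
Byte[4]=EC: 3-byte lead, need 2 cont bytes. acc=0xC
Byte[5]=9D: continuation. acc=(acc<<6)|0x1D=0x31D
Byte[6]=83: continuation. acc=(acc<<6)|0x03=0xC743
Completed: cp=U+C743 (starts at byte 4)
Byte[7]=F0: 4-byte lead, need 3 cont bytes. acc=0x0
Byte[8]=9E: continuation. acc=(acc<<6)|0x1E=0x1E
Byte[9]=B8: continuation. acc=(acc<<6)|0x38=0x7B8
Byte[10]=80: continuation. acc=(acc<<6)|0x00=0x1EE00
Completed: cp=U+1EE00 (starts at byte 7)
Byte[11]=CE: 2-byte lead, need 1 cont bytes. acc=0xE
Byte[12]=AA: continuation. acc=(acc<<6)|0x2A=0x3AA
Completed: cp=U+03AA (starts at byte 11)
Byte[13]=D2: 2-byte lead, need 1 cont bytes. acc=0x12
Byte[14]=84: continuation. acc=(acc<<6)|0x04=0x484
Completed: cp=U+0484 (starts at byte 13)

Answer: U+37BB U+002C U+C743 U+1EE00 U+03AA U+0484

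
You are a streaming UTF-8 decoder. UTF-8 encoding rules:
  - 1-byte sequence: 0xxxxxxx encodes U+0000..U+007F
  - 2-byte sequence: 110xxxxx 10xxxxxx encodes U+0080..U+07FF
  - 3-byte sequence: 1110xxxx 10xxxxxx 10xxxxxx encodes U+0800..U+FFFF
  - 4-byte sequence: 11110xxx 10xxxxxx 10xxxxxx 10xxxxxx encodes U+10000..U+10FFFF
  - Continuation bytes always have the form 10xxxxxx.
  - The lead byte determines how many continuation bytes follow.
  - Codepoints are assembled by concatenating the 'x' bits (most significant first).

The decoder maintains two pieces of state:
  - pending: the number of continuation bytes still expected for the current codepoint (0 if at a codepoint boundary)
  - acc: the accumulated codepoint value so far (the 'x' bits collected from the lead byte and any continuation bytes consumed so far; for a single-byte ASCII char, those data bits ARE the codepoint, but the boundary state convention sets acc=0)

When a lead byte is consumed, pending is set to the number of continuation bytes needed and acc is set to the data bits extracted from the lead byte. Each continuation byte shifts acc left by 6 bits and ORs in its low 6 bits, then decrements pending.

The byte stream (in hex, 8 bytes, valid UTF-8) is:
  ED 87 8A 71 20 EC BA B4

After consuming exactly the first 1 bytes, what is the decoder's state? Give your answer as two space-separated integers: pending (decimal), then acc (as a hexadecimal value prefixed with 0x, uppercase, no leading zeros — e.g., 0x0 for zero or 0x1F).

Answer: 2 0xD

Derivation:
Byte[0]=ED: 3-byte lead. pending=2, acc=0xD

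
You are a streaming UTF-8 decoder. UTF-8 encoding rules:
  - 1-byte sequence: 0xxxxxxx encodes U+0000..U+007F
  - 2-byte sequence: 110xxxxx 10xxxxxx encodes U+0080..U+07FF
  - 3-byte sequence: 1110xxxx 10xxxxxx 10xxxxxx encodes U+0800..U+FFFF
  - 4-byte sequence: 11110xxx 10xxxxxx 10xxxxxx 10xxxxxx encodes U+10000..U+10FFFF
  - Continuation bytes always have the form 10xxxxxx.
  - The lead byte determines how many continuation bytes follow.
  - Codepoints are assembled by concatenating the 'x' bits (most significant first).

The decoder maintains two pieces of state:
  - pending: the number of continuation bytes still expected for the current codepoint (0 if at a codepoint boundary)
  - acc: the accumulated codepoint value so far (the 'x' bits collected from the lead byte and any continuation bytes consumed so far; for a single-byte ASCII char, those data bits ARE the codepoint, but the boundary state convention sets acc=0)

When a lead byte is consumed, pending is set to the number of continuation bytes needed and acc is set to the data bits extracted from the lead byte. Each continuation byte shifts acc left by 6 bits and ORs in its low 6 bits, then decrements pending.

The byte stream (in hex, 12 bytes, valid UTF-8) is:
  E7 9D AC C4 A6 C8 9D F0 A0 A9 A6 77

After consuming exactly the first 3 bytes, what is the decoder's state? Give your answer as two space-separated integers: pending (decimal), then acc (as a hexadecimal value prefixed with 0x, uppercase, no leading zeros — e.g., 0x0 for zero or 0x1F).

Answer: 0 0x776C

Derivation:
Byte[0]=E7: 3-byte lead. pending=2, acc=0x7
Byte[1]=9D: continuation. acc=(acc<<6)|0x1D=0x1DD, pending=1
Byte[2]=AC: continuation. acc=(acc<<6)|0x2C=0x776C, pending=0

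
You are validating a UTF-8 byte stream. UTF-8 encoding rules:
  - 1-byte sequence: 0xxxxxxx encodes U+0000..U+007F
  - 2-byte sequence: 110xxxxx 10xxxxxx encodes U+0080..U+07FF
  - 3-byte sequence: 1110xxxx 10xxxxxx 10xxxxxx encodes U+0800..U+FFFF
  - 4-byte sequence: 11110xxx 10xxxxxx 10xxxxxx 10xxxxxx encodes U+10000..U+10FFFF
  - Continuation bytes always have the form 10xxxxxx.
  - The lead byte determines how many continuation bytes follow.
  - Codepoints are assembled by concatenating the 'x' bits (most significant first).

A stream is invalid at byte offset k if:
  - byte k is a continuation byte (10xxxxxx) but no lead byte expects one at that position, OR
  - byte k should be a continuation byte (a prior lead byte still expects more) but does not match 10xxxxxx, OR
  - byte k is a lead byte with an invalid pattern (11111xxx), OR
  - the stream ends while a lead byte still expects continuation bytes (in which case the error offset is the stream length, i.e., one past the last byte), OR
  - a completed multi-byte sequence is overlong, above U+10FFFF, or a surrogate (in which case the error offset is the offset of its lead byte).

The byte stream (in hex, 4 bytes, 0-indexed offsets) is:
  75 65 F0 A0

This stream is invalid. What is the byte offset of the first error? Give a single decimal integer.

Answer: 4

Derivation:
Byte[0]=75: 1-byte ASCII. cp=U+0075
Byte[1]=65: 1-byte ASCII. cp=U+0065
Byte[2]=F0: 4-byte lead, need 3 cont bytes. acc=0x0
Byte[3]=A0: continuation. acc=(acc<<6)|0x20=0x20
Byte[4]: stream ended, expected continuation. INVALID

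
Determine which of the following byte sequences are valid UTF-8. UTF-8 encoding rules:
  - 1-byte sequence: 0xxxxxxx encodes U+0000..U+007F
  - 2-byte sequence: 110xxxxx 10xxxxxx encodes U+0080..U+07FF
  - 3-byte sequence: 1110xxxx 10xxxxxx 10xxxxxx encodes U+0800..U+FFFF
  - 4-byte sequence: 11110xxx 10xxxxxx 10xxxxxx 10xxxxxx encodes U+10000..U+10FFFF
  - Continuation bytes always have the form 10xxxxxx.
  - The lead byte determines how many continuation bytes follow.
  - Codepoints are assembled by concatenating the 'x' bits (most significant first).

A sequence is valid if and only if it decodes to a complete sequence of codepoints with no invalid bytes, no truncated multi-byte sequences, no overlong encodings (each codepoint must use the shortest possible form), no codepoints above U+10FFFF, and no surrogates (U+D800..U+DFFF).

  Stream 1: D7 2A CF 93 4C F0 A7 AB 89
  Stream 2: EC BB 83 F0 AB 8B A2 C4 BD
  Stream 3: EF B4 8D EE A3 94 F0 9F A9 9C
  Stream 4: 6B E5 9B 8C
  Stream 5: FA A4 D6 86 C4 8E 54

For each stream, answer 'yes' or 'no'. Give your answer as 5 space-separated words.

Answer: no yes yes yes no

Derivation:
Stream 1: error at byte offset 1. INVALID
Stream 2: decodes cleanly. VALID
Stream 3: decodes cleanly. VALID
Stream 4: decodes cleanly. VALID
Stream 5: error at byte offset 0. INVALID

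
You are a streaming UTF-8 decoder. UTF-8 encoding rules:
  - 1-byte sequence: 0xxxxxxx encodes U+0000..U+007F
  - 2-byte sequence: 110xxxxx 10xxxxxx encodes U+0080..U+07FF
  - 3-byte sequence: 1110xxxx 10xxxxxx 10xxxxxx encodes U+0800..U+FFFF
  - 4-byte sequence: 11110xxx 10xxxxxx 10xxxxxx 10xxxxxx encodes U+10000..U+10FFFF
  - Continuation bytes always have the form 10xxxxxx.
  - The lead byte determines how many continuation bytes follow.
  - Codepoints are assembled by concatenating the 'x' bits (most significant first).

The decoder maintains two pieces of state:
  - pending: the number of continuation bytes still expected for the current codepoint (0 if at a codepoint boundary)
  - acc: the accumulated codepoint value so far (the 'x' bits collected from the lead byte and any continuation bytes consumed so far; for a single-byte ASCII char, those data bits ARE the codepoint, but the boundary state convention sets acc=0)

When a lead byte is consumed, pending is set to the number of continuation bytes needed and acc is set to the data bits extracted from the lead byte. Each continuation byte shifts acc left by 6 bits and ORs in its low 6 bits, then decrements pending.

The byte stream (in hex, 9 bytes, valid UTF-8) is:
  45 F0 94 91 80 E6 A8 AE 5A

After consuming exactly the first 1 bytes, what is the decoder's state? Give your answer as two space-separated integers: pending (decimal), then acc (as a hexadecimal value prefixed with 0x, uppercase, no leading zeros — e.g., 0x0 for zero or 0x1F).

Answer: 0 0x0

Derivation:
Byte[0]=45: 1-byte. pending=0, acc=0x0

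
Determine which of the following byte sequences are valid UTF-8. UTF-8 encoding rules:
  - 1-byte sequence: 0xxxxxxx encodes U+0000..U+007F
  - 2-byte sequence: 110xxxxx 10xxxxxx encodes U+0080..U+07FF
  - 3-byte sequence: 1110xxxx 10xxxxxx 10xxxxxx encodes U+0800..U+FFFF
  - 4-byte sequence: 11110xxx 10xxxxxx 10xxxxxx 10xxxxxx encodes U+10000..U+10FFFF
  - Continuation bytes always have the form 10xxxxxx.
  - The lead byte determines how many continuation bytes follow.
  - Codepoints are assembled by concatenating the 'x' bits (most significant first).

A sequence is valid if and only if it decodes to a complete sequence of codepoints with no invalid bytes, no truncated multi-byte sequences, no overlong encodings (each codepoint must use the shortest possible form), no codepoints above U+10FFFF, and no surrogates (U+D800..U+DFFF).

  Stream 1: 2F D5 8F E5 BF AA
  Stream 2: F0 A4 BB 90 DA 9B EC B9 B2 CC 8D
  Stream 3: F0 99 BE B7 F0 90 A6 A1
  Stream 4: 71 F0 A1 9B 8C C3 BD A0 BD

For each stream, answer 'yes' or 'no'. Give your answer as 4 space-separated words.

Answer: yes yes yes no

Derivation:
Stream 1: decodes cleanly. VALID
Stream 2: decodes cleanly. VALID
Stream 3: decodes cleanly. VALID
Stream 4: error at byte offset 7. INVALID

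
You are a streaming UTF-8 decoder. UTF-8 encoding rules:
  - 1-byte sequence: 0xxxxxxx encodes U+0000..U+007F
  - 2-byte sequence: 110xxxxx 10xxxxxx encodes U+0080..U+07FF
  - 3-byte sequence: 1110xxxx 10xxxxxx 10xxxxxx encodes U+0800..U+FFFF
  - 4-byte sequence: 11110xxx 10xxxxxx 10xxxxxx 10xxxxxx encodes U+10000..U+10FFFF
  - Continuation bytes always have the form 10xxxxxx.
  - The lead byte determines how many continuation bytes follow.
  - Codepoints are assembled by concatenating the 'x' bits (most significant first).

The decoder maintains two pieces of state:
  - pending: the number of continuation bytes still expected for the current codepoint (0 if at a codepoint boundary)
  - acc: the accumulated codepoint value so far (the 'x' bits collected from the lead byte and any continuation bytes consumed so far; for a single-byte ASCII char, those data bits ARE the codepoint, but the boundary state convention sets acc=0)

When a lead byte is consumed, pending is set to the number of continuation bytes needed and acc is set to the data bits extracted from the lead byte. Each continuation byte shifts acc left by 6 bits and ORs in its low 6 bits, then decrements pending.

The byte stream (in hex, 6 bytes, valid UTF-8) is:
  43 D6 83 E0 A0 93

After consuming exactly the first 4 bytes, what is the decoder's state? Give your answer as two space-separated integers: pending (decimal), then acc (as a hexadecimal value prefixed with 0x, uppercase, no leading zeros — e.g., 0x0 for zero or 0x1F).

Byte[0]=43: 1-byte. pending=0, acc=0x0
Byte[1]=D6: 2-byte lead. pending=1, acc=0x16
Byte[2]=83: continuation. acc=(acc<<6)|0x03=0x583, pending=0
Byte[3]=E0: 3-byte lead. pending=2, acc=0x0

Answer: 2 0x0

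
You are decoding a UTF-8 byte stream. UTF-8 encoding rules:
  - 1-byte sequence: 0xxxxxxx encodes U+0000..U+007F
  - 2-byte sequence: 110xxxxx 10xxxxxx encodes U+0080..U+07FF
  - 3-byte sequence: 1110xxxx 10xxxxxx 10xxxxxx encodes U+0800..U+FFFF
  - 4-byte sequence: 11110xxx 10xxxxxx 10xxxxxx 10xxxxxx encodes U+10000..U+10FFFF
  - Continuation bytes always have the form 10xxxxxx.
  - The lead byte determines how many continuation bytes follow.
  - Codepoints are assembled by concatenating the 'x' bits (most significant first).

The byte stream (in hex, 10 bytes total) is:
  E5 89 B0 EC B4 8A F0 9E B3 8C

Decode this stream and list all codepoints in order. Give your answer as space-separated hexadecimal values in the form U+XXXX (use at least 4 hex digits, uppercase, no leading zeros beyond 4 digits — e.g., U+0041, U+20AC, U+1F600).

Answer: U+5270 U+CD0A U+1ECCC

Derivation:
Byte[0]=E5: 3-byte lead, need 2 cont bytes. acc=0x5
Byte[1]=89: continuation. acc=(acc<<6)|0x09=0x149
Byte[2]=B0: continuation. acc=(acc<<6)|0x30=0x5270
Completed: cp=U+5270 (starts at byte 0)
Byte[3]=EC: 3-byte lead, need 2 cont bytes. acc=0xC
Byte[4]=B4: continuation. acc=(acc<<6)|0x34=0x334
Byte[5]=8A: continuation. acc=(acc<<6)|0x0A=0xCD0A
Completed: cp=U+CD0A (starts at byte 3)
Byte[6]=F0: 4-byte lead, need 3 cont bytes. acc=0x0
Byte[7]=9E: continuation. acc=(acc<<6)|0x1E=0x1E
Byte[8]=B3: continuation. acc=(acc<<6)|0x33=0x7B3
Byte[9]=8C: continuation. acc=(acc<<6)|0x0C=0x1ECCC
Completed: cp=U+1ECCC (starts at byte 6)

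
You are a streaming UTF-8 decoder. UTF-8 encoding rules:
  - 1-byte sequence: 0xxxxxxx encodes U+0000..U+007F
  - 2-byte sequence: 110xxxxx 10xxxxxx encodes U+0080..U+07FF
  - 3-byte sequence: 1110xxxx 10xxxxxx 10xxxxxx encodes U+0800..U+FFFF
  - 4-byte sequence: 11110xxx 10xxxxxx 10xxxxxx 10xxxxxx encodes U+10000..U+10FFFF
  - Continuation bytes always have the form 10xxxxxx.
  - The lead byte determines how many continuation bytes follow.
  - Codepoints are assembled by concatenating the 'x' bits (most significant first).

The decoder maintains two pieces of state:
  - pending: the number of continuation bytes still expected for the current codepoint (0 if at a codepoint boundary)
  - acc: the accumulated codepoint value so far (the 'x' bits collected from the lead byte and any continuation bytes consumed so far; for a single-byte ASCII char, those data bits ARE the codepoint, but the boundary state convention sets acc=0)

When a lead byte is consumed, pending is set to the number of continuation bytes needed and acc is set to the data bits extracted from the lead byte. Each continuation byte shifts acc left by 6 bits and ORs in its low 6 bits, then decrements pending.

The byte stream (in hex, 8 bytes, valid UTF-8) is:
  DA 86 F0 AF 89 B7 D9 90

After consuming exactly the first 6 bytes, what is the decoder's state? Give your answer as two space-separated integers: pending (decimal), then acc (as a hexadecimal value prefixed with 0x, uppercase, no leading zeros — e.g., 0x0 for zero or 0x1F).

Answer: 0 0x2F277

Derivation:
Byte[0]=DA: 2-byte lead. pending=1, acc=0x1A
Byte[1]=86: continuation. acc=(acc<<6)|0x06=0x686, pending=0
Byte[2]=F0: 4-byte lead. pending=3, acc=0x0
Byte[3]=AF: continuation. acc=(acc<<6)|0x2F=0x2F, pending=2
Byte[4]=89: continuation. acc=(acc<<6)|0x09=0xBC9, pending=1
Byte[5]=B7: continuation. acc=(acc<<6)|0x37=0x2F277, pending=0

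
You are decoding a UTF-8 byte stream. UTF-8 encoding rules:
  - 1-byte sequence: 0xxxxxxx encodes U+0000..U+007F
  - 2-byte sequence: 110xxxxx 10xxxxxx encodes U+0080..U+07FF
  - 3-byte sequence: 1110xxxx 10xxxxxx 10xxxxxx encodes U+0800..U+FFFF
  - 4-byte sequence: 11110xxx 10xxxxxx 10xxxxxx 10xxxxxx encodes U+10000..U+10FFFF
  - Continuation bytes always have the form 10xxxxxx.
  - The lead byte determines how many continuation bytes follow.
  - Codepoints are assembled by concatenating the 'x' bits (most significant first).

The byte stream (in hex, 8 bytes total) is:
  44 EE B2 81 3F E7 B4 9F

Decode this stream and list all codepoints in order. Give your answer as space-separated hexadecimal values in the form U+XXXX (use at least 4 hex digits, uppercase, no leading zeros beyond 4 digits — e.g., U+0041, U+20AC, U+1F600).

Byte[0]=44: 1-byte ASCII. cp=U+0044
Byte[1]=EE: 3-byte lead, need 2 cont bytes. acc=0xE
Byte[2]=B2: continuation. acc=(acc<<6)|0x32=0x3B2
Byte[3]=81: continuation. acc=(acc<<6)|0x01=0xEC81
Completed: cp=U+EC81 (starts at byte 1)
Byte[4]=3F: 1-byte ASCII. cp=U+003F
Byte[5]=E7: 3-byte lead, need 2 cont bytes. acc=0x7
Byte[6]=B4: continuation. acc=(acc<<6)|0x34=0x1F4
Byte[7]=9F: continuation. acc=(acc<<6)|0x1F=0x7D1F
Completed: cp=U+7D1F (starts at byte 5)

Answer: U+0044 U+EC81 U+003F U+7D1F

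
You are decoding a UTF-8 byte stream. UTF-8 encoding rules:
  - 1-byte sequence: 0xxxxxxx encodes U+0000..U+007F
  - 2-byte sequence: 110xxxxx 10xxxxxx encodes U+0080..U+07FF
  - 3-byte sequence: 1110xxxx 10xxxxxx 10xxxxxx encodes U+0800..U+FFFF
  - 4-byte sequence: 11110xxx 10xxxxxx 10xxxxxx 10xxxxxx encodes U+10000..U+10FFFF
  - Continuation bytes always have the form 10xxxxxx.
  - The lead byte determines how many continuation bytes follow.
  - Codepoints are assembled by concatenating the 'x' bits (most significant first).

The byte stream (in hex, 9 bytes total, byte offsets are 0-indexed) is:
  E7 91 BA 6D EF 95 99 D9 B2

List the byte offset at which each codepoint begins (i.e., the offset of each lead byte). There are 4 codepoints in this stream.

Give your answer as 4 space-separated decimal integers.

Answer: 0 3 4 7

Derivation:
Byte[0]=E7: 3-byte lead, need 2 cont bytes. acc=0x7
Byte[1]=91: continuation. acc=(acc<<6)|0x11=0x1D1
Byte[2]=BA: continuation. acc=(acc<<6)|0x3A=0x747A
Completed: cp=U+747A (starts at byte 0)
Byte[3]=6D: 1-byte ASCII. cp=U+006D
Byte[4]=EF: 3-byte lead, need 2 cont bytes. acc=0xF
Byte[5]=95: continuation. acc=(acc<<6)|0x15=0x3D5
Byte[6]=99: continuation. acc=(acc<<6)|0x19=0xF559
Completed: cp=U+F559 (starts at byte 4)
Byte[7]=D9: 2-byte lead, need 1 cont bytes. acc=0x19
Byte[8]=B2: continuation. acc=(acc<<6)|0x32=0x672
Completed: cp=U+0672 (starts at byte 7)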